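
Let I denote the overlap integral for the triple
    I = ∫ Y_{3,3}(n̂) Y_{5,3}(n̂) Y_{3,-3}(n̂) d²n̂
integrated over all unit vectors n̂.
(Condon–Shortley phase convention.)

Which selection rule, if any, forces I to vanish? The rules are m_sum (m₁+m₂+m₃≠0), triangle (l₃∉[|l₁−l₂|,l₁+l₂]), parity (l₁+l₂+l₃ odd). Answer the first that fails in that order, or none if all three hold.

azimuthal sum: 3 + 3 − 3 = 3  ✗
2 ≤ 3 ≤ 8 (triangle on l)
L = 3 + 5 + 3 = 11 (odd)

m_sum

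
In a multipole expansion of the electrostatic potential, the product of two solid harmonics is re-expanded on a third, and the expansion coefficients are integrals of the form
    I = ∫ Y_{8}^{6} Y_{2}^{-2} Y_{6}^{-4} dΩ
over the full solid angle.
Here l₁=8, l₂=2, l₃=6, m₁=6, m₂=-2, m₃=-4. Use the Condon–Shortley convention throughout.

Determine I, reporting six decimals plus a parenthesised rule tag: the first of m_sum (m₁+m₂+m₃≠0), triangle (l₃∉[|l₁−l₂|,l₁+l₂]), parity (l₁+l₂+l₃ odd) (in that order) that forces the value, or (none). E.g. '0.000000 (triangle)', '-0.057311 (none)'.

m-sum 0 ✓  L=16 even ✓  6≤6≤10 ✓
Π(2lᵢ+1) = 17×5×13 = 1105
triangle coeff Δ(8,2,6) = 1/30940
Σ_t [2,2]: t=2:+1/2073600 = 1/2073600
(3j)²=28/1105 [(8 2 6; 0 0 0)], sign=+1
Σ_t [0,0]: t=0:+1/174182400 = 1/174182400
(3j)²=11/340 [(8 2 6; 6 -2 -4)], sign=+1
⇒ 4πI² = 77/85
I = (+1)√(77/85/(4π)) = 0.26849176
No selection rule forces the value: the integral is nonzero (none).

0.268492 (none)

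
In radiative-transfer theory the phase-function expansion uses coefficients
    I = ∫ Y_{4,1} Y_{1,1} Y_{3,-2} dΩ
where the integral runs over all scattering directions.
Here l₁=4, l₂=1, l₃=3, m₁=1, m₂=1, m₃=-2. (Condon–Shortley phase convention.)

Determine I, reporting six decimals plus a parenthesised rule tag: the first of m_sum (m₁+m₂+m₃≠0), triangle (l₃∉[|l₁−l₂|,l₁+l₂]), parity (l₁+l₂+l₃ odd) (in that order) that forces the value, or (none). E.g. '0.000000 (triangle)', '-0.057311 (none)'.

-0.106622 (none)

Checks pass: Σm=0; 8 even; l₃=3∈[3,5].
(2·4+1)(2·1+1)(2·3+1) = 189
Δ: 2! 6! 0! / 9! → 1/252
sum: t=1:−1/36 = -1/36
3j²(4 1 3; 0 0 0) = Δ·Π!·Σ² = 4/63  (sign +1)
sum: t=2:+1/240 = 1/240
3j²(4 1 3; 1 1 -2) = Δ·Π!·Σ² = 1/84  (sign -1)
combine: 4πI² = 189·4/63·1/84 = 1/7
take √, sign -1: I = -0.10662181
No selection rule forces the value: the integral is nonzero (none).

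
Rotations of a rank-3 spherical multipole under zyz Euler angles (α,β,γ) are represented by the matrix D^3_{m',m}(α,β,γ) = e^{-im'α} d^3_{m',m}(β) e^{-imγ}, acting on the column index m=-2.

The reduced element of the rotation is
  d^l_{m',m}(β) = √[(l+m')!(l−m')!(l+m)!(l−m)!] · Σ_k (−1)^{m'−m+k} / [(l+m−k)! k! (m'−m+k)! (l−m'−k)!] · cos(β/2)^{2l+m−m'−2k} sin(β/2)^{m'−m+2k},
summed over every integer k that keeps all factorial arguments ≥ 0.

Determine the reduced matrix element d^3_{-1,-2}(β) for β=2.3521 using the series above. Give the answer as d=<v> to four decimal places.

d=0.2584

d^3_{-1,-2}(β=2.3521) via the finite sum:
Half-angle: c=0.384574, s=0.923094. N=√(2·24·1·120)=75.894664
Admissible k: 0..1 (factorial args all ≥0)
  k=0: (−1)^1·75.8947/(24)·0.3846^5·0.9231^1 = -0.024555
  k=1: (−1)^2·75.8947/(12)·0.3846^3·0.9231^3 = +0.282949
d^3_{-1,-2}(2.3521) = -0.024555 +0.282949 = +0.258393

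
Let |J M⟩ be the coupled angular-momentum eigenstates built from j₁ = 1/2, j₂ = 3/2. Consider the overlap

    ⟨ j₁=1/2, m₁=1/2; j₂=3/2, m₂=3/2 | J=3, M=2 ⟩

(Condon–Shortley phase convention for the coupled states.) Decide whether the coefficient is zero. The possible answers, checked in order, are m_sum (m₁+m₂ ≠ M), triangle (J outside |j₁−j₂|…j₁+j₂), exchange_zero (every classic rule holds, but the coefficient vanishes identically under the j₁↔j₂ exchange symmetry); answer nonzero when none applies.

m-sum: m₁+m₂ = 1/2+3/2 = 2, M = 2  ✓
triangle: need |j₁−j₂| ≤ J ≤ j₁+j₂, i.e. J ∈ [1, 2]; J = 3 is outside ✗ ⇒ coefficient is 0

triangle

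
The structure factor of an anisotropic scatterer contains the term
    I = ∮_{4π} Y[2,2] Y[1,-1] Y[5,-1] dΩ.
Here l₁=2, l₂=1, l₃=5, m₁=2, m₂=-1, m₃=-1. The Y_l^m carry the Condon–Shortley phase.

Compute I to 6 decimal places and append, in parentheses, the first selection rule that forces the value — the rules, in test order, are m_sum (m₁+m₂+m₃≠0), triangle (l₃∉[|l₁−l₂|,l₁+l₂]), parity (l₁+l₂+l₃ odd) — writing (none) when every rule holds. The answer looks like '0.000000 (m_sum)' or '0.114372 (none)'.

0.000000 (triangle)

l₃=5 ∉ [1,3] — triangle fails ⇒ I = 0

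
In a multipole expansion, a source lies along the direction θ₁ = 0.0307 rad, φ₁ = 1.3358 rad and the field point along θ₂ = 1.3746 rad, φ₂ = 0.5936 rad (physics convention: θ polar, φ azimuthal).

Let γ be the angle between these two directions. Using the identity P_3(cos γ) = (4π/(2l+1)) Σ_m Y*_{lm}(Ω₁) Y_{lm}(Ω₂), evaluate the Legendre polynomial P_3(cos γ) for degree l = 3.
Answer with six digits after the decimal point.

Addition theorem: P_3(cos γ) = (4π/7) Σ_m Y*_{lm}(Ω₁) Y_{lm}(Ω₂), m = −3…3:
  m=-3: Y*=-0.00001 - 0.00001j  Y=-0.08207 - 0.38502j  product -0.00000 + 0.00000j
  m=-2: Y*=-0.00086 + 0.00044j  Y=0.07173 - 0.17773j  product 0.00002 + 0.00018j
  m=-1: Y*=0.00923 + 0.03854j  Y=-0.21283 + 0.14361j  product -0.00750 - 0.00688j
  m=+0: Y*=0.74424 + 0.00000j  Y=-0.20442 + 0.00000j  product -0.15214 + 0.00000j
  m=+1: Y*=-0.00923 + 0.03854j  Y=0.21283 + 0.14361j  product -0.00750 + 0.00688j
  m=+2: Y*=-0.00086 - 0.00044j  Y=0.07173 + 0.17773j  product 0.00002 - 0.00018j
  m=+3: Y*=0.00001 - 0.00001j  Y=0.08207 - 0.38502j  product -0.00000 - 0.00000j
Σ over m = -0.16711 + 0.00000j; ×(4π/7) → -0.30000 + 0.00000j. Real part: -0.299996

-0.299996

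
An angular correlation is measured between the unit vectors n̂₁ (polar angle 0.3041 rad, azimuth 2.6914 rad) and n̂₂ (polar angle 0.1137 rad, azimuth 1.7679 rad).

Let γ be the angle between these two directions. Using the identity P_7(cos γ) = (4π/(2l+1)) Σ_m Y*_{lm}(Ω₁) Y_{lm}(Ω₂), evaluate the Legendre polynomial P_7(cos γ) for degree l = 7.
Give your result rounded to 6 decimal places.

0.288814

Expand P_7 via completeness: Σ_{m} conj(Y_{7,m}) at Ω₁ times Y_{7,m} at Ω₂ —
  m=-7: Y*=+0.000108-0.000001i  Y=+0.000000+0.000000i  product +0.000000+0.000000i
  m=-6: Y*=-0.001164-0.000549i  Y=-0.000002+0.000004i  product +0.000000-0.000000i
  m=-5: Y*=+0.006019+0.007440i  Y=-0.000068-0.000045i  product -0.000000-0.000001i
  m=-4: Y*=-0.011336-0.048418i  Y=+0.000837-0.000842i  product -0.000050-0.000031i
  m=-3: Y*=-0.039854+0.178038i  Y=+0.006952+0.010354i  product -0.002121+0.000825i
  m=-2: Y*=+0.277498-0.349968i  Y=-0.084537+0.035166i  product -0.011152+0.039344i
  m=-1: Y*=-0.539416+0.260696i  Y=-0.083119-0.416227i  product +0.153344+0.202851i
  m=+0: Y*=+0.071615-0.000000i  Y=+0.903479+0.000000i  product +0.064703+0.000000i
  m=+1: Y*=+0.539416+0.260696i  Y=+0.083119-0.416227i  product +0.153344-0.202851i
  m=+2: Y*=+0.277498+0.349968i  Y=-0.084537-0.035166i  product -0.011152-0.039344i
  m=+3: Y*=+0.039854+0.178038i  Y=-0.006952+0.010354i  product -0.002121-0.000825i
  m=+4: Y*=-0.011336+0.048418i  Y=+0.000837+0.000842i  product -0.000050+0.000031i
  m=+5: Y*=-0.006019+0.007440i  Y=+0.000068-0.000045i  product -0.000000+0.000001i
  m=+6: Y*=-0.001164+0.000549i  Y=-0.000002-0.000004i  product +0.000000+0.000000i
  m=+7: Y*=-0.000108-0.000001i  Y=-0.000000+0.000000i  product +0.000000-0.000000i
Σ over m = +0.344746+0.000000i; ×(4π/15) → +0.288814+0.000000i. Real part: 0.288814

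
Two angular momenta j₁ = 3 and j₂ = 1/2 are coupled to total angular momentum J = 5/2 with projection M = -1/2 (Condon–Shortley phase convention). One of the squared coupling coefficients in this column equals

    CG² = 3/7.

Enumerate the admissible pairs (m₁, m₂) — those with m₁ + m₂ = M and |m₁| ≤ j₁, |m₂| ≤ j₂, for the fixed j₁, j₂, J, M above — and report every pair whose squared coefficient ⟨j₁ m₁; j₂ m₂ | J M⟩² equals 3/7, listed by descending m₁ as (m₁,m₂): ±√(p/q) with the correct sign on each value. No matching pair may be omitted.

Admissible pairs with m₁+m₂ = M = -1/2: (-1,1/2), (0,-1/2)
  (m₁,m₂)=(0,-1/2): CG² = 3/7, CG = +√(3/7)   ← matches the target
  (m₁,m₂)=(-1,1/2): CG² = 4/7, CG = −√(4/7)
Pairs with CG² = 3/7: (0,-1/2): +√(3/7)

(0,-1/2): +√(3/7)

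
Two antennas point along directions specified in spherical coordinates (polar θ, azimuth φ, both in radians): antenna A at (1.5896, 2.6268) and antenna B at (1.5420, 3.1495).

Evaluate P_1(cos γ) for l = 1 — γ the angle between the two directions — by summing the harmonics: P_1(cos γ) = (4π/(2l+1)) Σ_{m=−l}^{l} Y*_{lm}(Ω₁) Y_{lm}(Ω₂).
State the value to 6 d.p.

Summing Y*_{l m}(θ₁,φ₁)·Y_{l m}(θ₂,φ₂) over m ∈ [−1, 1]; prefactor 4π/(2·1+1) = 4.188790:
  m=-1: (-0.300663+0.170075i) × (-0.345340+0.002731i) = +0.103367-0.059555i  (running Σ = +0.103367-0.059555i)
  m=0: (-0.009187-0.000000i) × (+0.014068+0.000000i) = -0.000129-0.000000i  (running Σ = +0.103237-0.059555i)
  m=1: (+0.300663+0.170075i) × (+0.345340+0.002731i) = +0.103367+0.059555i  (running Σ = +0.206604+0.000000i)
Total Σ_m = +0.206604+0.000000i. Multiply by 4.188790: +0.865421+0.000000i. P_1(cos γ) = 0.865421

0.865421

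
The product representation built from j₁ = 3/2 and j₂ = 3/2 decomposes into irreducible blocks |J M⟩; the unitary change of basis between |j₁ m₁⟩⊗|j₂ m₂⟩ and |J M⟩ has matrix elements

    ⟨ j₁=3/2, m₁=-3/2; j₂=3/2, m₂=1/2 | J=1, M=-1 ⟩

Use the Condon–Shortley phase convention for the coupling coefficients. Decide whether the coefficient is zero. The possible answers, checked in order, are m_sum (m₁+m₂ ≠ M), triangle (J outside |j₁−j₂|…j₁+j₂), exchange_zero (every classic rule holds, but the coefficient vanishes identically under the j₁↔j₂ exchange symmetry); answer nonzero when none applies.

nonzero

m-sum: m₁+m₂ = -3/2+1/2 = -1, M = -1  ✓
triangle: |j₁−j₂| = 0 ≤ J = 1 ≤ j₁+j₂ = 3  ✓
exchange: j₁≠j₂ or m₁≠m₂ — the exchange symmetry imposes no constraint here
value check: CG = +√(3/10) = +0.547723 ≠ 0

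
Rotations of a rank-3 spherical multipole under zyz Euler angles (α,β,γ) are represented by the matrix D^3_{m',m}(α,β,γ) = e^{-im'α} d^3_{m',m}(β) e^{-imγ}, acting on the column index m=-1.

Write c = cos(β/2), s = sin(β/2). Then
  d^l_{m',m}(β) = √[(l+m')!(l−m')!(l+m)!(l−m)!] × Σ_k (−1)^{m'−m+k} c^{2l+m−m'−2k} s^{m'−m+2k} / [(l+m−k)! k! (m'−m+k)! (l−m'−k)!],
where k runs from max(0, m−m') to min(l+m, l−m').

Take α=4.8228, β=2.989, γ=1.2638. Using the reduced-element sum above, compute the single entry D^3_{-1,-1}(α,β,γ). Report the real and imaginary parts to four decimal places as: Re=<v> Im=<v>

Split into d^3_{-1,-1}(β=2.9890) × two z-phases.
With c≡cos(β/2)=0.076222 and s≡sin(β/2)=0.997091, N=[2·24·2·24]^{1/2}=48.000000
Admissible k: 0..2 (factorial args all ≥0)
  k=0: (−1)^0·48.0000/(48)·0.0762^6·0.9971^0 = +0.000000
  k=1: (−1)^1·48.0000/(6)·0.0762^4·0.9971^2 = -0.000268
  k=2: (−1)^2·48.0000/(8)·0.0762^2·0.9971^4 = +0.034455
d^3_{-1,-1}(2.9890) = +0.000000 -0.000268 +0.034455 = +0.034187
Phases: e^{-i·(-1)·4.8228}=+0.110187-0.993911i, e^{-i·(-1)·1.2638}=+0.302197+0.953246i ⇒ D=+0.033528-0.006677i

Re=0.0335 Im=-0.0067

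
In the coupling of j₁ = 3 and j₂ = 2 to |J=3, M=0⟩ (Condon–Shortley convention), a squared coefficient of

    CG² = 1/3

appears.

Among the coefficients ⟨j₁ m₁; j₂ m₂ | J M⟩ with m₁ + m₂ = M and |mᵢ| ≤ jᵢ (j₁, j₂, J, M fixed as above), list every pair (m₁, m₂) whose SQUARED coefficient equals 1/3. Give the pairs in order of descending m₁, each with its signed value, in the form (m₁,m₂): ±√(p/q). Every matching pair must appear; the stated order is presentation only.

(2,-2): +√(1/3); (-2,2): +√(1/3)

Admissible pairs with m₁+m₂ = M = 0: (-2,2), (-1,1), (0,0), (1,-1), (2,-2)
  (m₁,m₂)=(2,-2): CG² = 1/3, CG = +√(1/3)   ← matches the target
  (m₁,m₂)=(1,-1): CG² = 1/30, CG = +√(1/30)
  (m₁,m₂)=(0,0): CG² = 4/15, CG = −√(4/15)
  (m₁,m₂)=(-1,1): CG² = 1/30, CG = +√(1/30)
  (m₁,m₂)=(-2,2): CG² = 1/3, CG = +√(1/3)   ← matches the target
Pairs with CG² = 1/3: (2,-2): +√(1/3); (-2,2): +√(1/3)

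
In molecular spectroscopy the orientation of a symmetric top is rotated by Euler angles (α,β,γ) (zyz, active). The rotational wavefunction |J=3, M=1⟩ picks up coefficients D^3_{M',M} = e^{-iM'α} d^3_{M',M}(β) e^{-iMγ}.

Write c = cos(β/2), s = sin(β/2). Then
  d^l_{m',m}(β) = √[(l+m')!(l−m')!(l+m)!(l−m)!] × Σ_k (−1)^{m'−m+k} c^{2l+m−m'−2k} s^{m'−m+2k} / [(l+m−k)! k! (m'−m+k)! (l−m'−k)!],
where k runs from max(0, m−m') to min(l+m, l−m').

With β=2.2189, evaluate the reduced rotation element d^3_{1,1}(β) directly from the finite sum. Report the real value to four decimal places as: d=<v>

d^3_{1,1}(β=2.2189) via the finite sum:
c=cos(2.218900/2)=0.445154, s=sin(2.218900/2)=0.895454; N=√[24·2·24·2]=48.000000
k: max(0,(1)−(1))=0 … min(3+(1),3−(1))=2
  k=0: (−1)^0·48.0000/(48)·0.4452^6·0.8955^0 = +0.007781
  k=1: (−1)^1·48.0000/(6)·0.4452^4·0.8955^2 = -0.251894
  k=2: (−1)^2·48.0000/(8)·0.4452^2·0.8955^4 = +0.764443
d^3_{1,1}(2.2189) = +0.007781 -0.251894 +0.764443 = +0.520330

d=0.5203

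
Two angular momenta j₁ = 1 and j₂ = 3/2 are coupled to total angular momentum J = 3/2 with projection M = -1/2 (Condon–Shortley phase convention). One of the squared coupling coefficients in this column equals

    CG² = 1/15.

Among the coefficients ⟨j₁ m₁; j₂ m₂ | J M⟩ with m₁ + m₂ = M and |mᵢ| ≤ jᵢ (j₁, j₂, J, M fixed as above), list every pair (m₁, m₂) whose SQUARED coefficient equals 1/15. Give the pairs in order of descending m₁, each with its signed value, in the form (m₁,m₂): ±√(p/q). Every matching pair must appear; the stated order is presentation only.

Admissible pairs with m₁+m₂ = M = -1/2: (-1,1/2), (0,-1/2), (1,-3/2)
  (m₁,m₂)=(1,-3/2): CG² = 2/5, CG = +√(2/5)
  (m₁,m₂)=(0,-1/2): CG² = 1/15, CG = +√(1/15)   ← matches the target
  (m₁,m₂)=(-1,1/2): CG² = 8/15, CG = −√(8/15)
Pairs with CG² = 1/15: (0,-1/2): +√(1/15)

(0,-1/2): +√(1/15)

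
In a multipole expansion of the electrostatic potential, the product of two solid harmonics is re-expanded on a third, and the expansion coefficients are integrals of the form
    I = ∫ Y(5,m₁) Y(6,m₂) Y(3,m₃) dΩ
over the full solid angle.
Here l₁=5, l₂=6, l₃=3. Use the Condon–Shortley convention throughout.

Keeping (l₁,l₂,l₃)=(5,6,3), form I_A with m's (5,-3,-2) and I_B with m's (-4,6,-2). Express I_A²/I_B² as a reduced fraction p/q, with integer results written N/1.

l's match ⇒ only the (l;m) 3-j factors differ between A and B.
A: triangle coeff Δ(5,6,3) = 1/675675; Σ_t [0,0]: t=0:+1/483840 = 1/483840; (3j)²=6/1001 [(5 6 3; 5 -3 -2)], sign=-1
B: triangle coeff Δ(5,6,3) = 1/675675; Σ_t [8,8]: t=8:+1/967680 = 1/967680; (3j)²=3/91 [(5 6 3; -4 6 -2)], sign=-1
I_A²/I_B² = (6/1001)/(3/91) = 2/11

2/11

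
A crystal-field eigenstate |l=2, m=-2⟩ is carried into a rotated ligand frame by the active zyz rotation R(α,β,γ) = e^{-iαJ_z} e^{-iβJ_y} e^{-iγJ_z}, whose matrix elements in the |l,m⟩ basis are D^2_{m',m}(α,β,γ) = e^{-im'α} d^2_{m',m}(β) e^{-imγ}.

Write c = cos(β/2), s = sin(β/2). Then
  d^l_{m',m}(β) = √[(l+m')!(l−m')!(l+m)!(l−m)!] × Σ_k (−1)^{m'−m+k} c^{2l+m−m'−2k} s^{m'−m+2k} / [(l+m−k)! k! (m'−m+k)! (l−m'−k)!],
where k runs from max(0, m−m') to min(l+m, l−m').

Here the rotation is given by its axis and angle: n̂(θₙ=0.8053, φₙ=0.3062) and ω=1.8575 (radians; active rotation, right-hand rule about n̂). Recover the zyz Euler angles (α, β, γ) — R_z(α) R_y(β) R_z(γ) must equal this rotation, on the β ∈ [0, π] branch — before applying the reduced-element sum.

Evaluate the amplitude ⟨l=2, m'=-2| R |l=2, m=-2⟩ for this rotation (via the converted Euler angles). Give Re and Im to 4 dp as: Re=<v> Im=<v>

Re=-0.4391 Im=0.0673

Axis–angle → zyz. n̂ = (sinθₙcosφₙ, sinθₙsinφₙ, cosθₙ) = (+0.687500, +0.217348, +0.692895), ω = 1.8575.
R = I cosω + sinω [n̂]ₓ + (1−cosω) n̂n̂ᵀ gives
  R = [+0.323528, -0.472928, +0.819554; +0.856295, -0.222193, -0.466249; +0.402601, +0.852625, +0.333081]
β = atan2(√(R₁₃²+R₂₃²), R₃₃) = 1.231227; α = atan2(R₂₃, R₁₃) mod 2π = 5.765943; γ = atan2(R₃₂, −R₃₁) mod 2π = 2.011950
Split into d^2_{-2,-2}(β=1.2312) × two z-phases.
With c≡cos(β/2)=0.816419 and s≡sin(β/2)=0.577460, N=[1·24·1·24]^{1/2}=24.000000
The bounds max(0,m−m')=0 and min(l+m,l−m')=0 give 1 term
  k=0: (−1)^0·24.0000/(24)·0.8164^4·0.5775^0 = +0.444276
d^2_{-2,-2}(1.2312) = +0.444276
D = (+0.510968-0.859600i)·(+0.444276)·(-0.635371-0.772207i) = -0.439142+0.067349i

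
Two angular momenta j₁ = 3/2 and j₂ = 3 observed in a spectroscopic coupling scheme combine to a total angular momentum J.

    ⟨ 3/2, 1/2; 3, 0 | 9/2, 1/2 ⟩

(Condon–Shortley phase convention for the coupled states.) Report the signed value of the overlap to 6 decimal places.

j₁+j₂−J=0  J+j₁−j₂=3  J−j₁+j₂=6  j₁+j₂+J+1=10
(j₁±m₁, j₂±m₂, J±M) = (2,1,3,3,5,4)
P² = 17280/7
sum k=0..0:
  [0] +1/72 = 1/72
S = 1/72
C² = P²·S² = 10/21 ; C = +0.690066

+0.690066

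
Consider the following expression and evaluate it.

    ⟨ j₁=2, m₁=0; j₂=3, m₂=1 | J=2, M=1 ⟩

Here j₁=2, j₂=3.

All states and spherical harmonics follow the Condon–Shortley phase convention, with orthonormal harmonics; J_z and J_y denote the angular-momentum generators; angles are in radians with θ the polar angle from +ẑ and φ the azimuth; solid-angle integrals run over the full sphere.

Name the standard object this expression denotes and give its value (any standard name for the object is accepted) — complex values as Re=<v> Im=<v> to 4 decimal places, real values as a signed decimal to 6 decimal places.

This is a Clebsch–Gordan (vector-coupling) coefficient.
triangle: 3!*1!*3!/8! = 36/40320
(j±m)!: 2!*2!*4!*2!*3!*1! = 1152
prefactor² = (2J+1)*Δ*N² = 36/7
  k=1: −1/(1!*2!*1!*3!*0!*0!) = -1/12
  k=2: +1/(2!*1!*0!*2!*1!*1!) = 1/4
Σ = 1/6  ⇒  CG² = 36/7*(1/6)² = 1/7
CG = +√(1/7) = +0.377964

Clebsch–Gordan coefficient, +√(1/7) ≈ +0.377964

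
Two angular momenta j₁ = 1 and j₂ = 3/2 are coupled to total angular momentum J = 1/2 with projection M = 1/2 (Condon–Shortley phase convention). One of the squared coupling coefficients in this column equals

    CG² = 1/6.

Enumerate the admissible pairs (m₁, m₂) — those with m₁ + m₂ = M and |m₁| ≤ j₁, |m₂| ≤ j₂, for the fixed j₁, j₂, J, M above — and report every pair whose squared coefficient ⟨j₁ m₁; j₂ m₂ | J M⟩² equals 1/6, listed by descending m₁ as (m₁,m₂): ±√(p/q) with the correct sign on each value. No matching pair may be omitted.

(1,-1/2): +√(1/6)

Admissible pairs with m₁+m₂ = M = 1/2: (-1,3/2), (0,1/2), (1,-1/2)
  (m₁,m₂)=(1,-1/2): CG² = 1/6, CG = +√(1/6)   ← matches the target
  (m₁,m₂)=(0,1/2): CG² = 1/3, CG = −√(1/3)
  (m₁,m₂)=(-1,3/2): CG² = 1/2, CG = +√(1/2)
Pairs with CG² = 1/6: (1,-1/2): +√(1/6)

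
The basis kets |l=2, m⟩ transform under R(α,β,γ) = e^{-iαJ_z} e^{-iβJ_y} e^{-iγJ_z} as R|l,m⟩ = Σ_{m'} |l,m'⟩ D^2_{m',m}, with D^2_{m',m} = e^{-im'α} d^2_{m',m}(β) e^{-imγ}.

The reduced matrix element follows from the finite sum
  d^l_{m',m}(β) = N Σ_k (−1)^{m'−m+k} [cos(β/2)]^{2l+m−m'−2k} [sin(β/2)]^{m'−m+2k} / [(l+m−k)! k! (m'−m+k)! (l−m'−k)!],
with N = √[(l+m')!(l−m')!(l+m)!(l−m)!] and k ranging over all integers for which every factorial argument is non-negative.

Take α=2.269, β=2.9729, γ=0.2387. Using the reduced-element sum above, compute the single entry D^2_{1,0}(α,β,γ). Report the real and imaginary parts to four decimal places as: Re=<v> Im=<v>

First d^2_{1,0}(β=2.9729), then the phase factors e^{-i(1)α} and e^{-i(0)γ}:
With c≡cos(β/2)=0.084246 and s≡sin(β/2)=0.996445, N=[6·1·2·2]^{1/2}=4.898979
The bounds max(0,m−m')=0 and min(l+m,l−m')=1 give 2 terms
  k=0: (−1)^1·4.8990/(2)·0.0842^3·0.9964^1 = -0.001459
  k=1: (−1)^2·4.8990/(2)·0.0842^1·0.9964^3 = +0.204168
d^2_{1,0}(2.9729) = -0.001459 +0.204168 = +0.202708
Phases: e^{-i·(1)·2.2690}=-0.642843-0.765998i, e^{-i·(0)·0.2387}=+1.000000+0.000000i ⇒ D=-0.130309-0.155274i

Re=-0.1303 Im=-0.1553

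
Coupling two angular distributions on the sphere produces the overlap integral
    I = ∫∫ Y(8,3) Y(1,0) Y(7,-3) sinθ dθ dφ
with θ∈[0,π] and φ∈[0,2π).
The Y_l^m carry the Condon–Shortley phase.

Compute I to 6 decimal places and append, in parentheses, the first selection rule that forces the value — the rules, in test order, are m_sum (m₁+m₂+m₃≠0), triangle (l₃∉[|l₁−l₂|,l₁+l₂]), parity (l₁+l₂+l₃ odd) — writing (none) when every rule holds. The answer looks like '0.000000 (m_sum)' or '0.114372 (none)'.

m-sum 0 ✓  L=16 even ✓  7≤7≤9 ✓
Π(2lᵢ+1) = 17×3×15 = 765
triangle coeff Δ(8,1,7) = 1/2040
Σ_t [1,1]: t=1:−1/25401600 = -1/25401600
(3j)²=8/255 [(8 1 7; 0 0 0)], sign=+1
Σ_t [1,1]: t=1:−1/87091200 = -1/87091200
(3j)²=11/408 [(8 1 7; 3 0 -3)], sign=-1
⇒ 4πI² = 11/17
I = (-1)√(11/17/(4π)) = -0.22691696
No selection rule forces the value: the integral is nonzero (none).

-0.226917 (none)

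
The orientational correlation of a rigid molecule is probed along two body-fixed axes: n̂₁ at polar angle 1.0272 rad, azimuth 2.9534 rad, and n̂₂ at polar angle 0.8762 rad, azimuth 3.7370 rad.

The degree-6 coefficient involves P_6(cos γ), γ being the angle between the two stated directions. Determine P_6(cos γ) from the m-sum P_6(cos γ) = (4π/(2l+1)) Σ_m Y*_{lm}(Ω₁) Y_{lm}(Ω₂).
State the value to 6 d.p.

Term-by-term m-sum for l=6 (normalisation 4π/13 = 0.966644):
  m=-6: Y*=0.08115 - 0.17164j  Y=-0.09029 + 0.04150j  product -0.00020 + 0.01886j
  m=-5: Y*=-0.23410 + 0.32119j  Y=0.28290 + 0.04698j  product -0.08132 + 0.07987j
  m=-4: Y*=0.27139 - 0.25424j  Y=-0.31601 - 0.30033j  product -0.16212 - 0.00117j
  m=-3: Y*=0.01023 - 0.00648j  Y=0.06090 + 0.27832j  product 0.00243 + 0.00245j
  m=-2: Y*=-0.32252 + 0.12747j  Y=-0.05958 + 0.14917j  product 0.00020 - 0.05570j
  m=-1: Y*=0.11892 - 0.02265j  Y=0.29384 - 0.19905j  product 0.03044 - 0.03033j
  m=+0: Y*=0.31586 + 0.00000j  Y=0.06550 + 0.00000j  product 0.02069 + 0.00000j
  m=+1: Y*=-0.11892 - 0.02265j  Y=-0.29384 - 0.19905j  product 0.03044 + 0.03033j
  m=+2: Y*=-0.32252 - 0.12747j  Y=-0.05958 - 0.14917j  product 0.00020 + 0.05570j
  m=+3: Y*=-0.01023 - 0.00648j  Y=-0.06090 + 0.27832j  product 0.00243 - 0.00245j
  m=+4: Y*=0.27139 + 0.25424j  Y=-0.31601 + 0.30033j  product -0.16212 + 0.00117j
  m=+5: Y*=0.23410 + 0.32119j  Y=-0.28290 + 0.04698j  product -0.08132 - 0.07987j
  m=+6: Y*=0.08115 + 0.17164j  Y=-0.09029 - 0.04150j  product -0.00020 - 0.01886j
Total Σ_m = -0.40046 + 0.00000j. Multiply by 0.966644: -0.38710 + 0.00000j. P_6(cos γ) = -0.387101

-0.387101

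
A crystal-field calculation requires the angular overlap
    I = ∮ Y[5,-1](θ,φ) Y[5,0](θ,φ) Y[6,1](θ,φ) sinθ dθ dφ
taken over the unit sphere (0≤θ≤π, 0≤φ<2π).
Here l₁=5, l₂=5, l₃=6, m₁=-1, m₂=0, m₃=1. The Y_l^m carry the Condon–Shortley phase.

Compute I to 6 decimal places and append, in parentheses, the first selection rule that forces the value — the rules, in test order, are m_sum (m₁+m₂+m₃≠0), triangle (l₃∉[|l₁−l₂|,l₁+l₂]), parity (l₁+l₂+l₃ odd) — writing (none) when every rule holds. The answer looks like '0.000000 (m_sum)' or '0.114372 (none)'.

Checks pass: Σm=0; 16 even; l₃=6∈[0,10].
(2·5+1)(2·5+1)(2·6+1) = 1573
Δ: 4! 6! 6! / 17! → 1/28588560
sum: t=0:+1/345600 t=1:−1/13824 t=2:+1/5184 t=3:−1/13824 t=4:+1/345600 = 7/129600
3j²(5 5 6; 0 0 0) = Δ·Π!·Σ² = 80/7293  (sign +1)
sum: t=0:+1/2073600 t=1:−1/34560 t=2:+1/6912 t=3:−1/10368 t=4:+1/138240 = 7/259200
3j²(5 5 6; -1 0 1) = Δ·Π!·Σ² = 28/7293  (sign -1)
combine: 4πI² = 1573·80/7293·28/7293 = 2240/33813
take √, sign -1: I = -0.07260679
No selection rule forces the value: the integral is nonzero (none).

-0.072607 (none)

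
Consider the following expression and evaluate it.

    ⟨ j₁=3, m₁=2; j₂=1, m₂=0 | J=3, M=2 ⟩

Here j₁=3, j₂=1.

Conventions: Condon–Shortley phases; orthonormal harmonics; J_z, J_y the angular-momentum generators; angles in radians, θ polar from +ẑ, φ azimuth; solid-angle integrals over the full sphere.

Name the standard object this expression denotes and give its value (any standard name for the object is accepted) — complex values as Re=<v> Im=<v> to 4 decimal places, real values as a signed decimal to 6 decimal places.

Clebsch–Gordan coefficient, +√(1/3) ≈ +0.577350

This is a Clebsch–Gordan (vector-coupling) coefficient.
triangle: 1!×5!×1!/8! = 120/40320
(j±m)!: 5!×1!×1!×1!×5!×1! = 14400
prefactor² = (2J+1)×Δ×N² = 300
  k=0: +1/(0!×1!×1!×1!×4!×0!) = 1/24
  k=1: −1/(1!×0!×0!×0!×5!×1!) = -1/120
Σ = 1/30  ⇒  CG² = 300×(1/30)² = 1/3
CG = +√(1/3) = +0.577350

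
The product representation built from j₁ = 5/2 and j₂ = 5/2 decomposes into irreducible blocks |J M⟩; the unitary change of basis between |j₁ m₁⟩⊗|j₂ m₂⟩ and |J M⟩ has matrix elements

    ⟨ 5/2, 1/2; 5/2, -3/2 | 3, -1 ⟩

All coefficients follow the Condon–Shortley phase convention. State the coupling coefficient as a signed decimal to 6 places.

+√(1/30) ≈ +0.182574

j₁+j₂−J=2  J+j₁−j₂=3  J−j₁+j₂=3  j₁+j₂+J+1=9
(j₁±m₁, j₂±m₂, J±M) = (3,2,1,4,2,4)
P² = 96/5
sum k=0..1:
  [0] +1/8 = 1/8
  [1] −1/12 = -1/12
S = 1/24
C² = P²·S² = 1/30 ; C = +0.182574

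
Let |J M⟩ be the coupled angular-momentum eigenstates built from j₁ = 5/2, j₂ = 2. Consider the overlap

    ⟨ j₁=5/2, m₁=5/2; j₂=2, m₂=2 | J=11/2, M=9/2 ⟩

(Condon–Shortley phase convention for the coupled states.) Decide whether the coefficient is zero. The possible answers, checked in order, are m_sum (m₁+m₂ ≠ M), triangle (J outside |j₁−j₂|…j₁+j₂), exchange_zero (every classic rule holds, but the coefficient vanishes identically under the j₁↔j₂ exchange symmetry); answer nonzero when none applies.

m-sum: m₁+m₂ = 5/2+2 = 9/2, M = 9/2  ✓
triangle: need |j₁−j₂| ≤ J ≤ j₁+j₂, i.e. J ∈ [1/2, 9/2]; J = 11/2 is outside ✗ ⇒ coefficient is 0

triangle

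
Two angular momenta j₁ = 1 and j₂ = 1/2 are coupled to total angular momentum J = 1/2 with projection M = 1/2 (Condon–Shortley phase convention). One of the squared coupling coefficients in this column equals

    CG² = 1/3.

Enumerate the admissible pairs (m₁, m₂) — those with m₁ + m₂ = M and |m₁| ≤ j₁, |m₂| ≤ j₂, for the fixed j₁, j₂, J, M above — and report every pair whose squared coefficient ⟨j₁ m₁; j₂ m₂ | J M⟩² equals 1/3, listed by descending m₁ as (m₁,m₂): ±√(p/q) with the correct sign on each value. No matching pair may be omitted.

(0,1/2): −√(1/3)

Admissible pairs with m₁+m₂ = M = 1/2: (0,1/2), (1,-1/2)
  (m₁,m₂)=(1,-1/2): CG² = 2/3, CG = +√(2/3)
  (m₁,m₂)=(0,1/2): CG² = 1/3, CG = −√(1/3)   ← matches the target
Pairs with CG² = 1/3: (0,1/2): −√(1/3)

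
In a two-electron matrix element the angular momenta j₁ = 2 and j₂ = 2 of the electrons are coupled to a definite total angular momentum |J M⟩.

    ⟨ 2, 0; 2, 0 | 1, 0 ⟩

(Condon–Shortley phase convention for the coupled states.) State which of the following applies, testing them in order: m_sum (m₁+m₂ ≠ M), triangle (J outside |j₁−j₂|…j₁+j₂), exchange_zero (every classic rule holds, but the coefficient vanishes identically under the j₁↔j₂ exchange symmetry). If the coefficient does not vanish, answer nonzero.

m-sum: m₁+m₂ = 0+0 = 0, M = 0  ✓
triangle: |j₁−j₂| = 0 ≤ J = 1 ≤ j₁+j₂ = 4  ✓
exchange: j₁=j₂ and m₁=m₂, and (−1)^(j₁+j₂−J) = (−1)^3 = −1 forces ⟨j₁m₁;j₂m₂|JM⟩ = −⟨j₂m₂;j₁m₁|JM⟩ = −⟨j₁m₁;j₂m₂|JM⟩ ⇒ the coefficient vanishes identically
Racah sum check: Σ_k collapses to 0 ⇒ CG = 0

exchange_zero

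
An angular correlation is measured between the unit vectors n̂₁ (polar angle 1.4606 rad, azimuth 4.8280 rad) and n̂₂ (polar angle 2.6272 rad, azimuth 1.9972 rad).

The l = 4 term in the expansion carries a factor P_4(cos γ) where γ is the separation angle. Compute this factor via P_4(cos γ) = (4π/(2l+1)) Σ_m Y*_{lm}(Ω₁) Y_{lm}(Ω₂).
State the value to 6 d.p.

Summing Y*_{l m}(θ₁,φ₁)·Y_{l m}(θ₂,φ₂) over m ∈ [−4, 4]; prefactor 4π/(2·4+1) = 1.396263:
  [-4]  conj(Y_{4,-4})(Ω₁) = 0.38653 + 0.19268j ; Y_{4,-4}(Ω₂) = -0.00349 - 0.02570j ; Δ = 0.00360 - 0.01060j
  [-3]  conj(Y_{4,-3})(Ω₁) = -0.04594 + 0.12711j ; Y_{4,-3}(Ω₂) = -0.12430 - 0.03731j ; Δ = 0.01045 - 0.01409j
  [-2]  conj(Y_{4,-2})(Ω₁) = 0.29445 + 0.06932j ; Y_{4,-2}(Ω₂) = -0.22937 + 0.26258j ; Δ = -0.08574 + 0.06142j
  [-1]  conj(Y_{4,-1})(Ω₁) = -0.01739 + 0.14975j ; Y_{4,-1}(Ω₂) = 0.19323 + 0.42536j ; Δ = -0.06706 + 0.02154j
  [+0]  conj(Y_{4,0})(Ω₁) = 0.27952 + 0.00000j ; Y_{4,0}(Ω₂) = 0.03894 + 0.00000j ; Δ = 0.01088 + 0.00000j
  [+1]  conj(Y_{4,1})(Ω₁) = 0.01739 + 0.14975j ; Y_{4,1}(Ω₂) = -0.19323 + 0.42536j ; Δ = -0.06706 - 0.02154j
  [+2]  conj(Y_{4,2})(Ω₁) = 0.29445 - 0.06932j ; Y_{4,2}(Ω₂) = -0.22937 - 0.26258j ; Δ = -0.08574 - 0.06142j
  [+3]  conj(Y_{4,3})(Ω₁) = 0.04594 + 0.12711j ; Y_{4,3}(Ω₂) = 0.12430 - 0.03731j ; Δ = 0.01045 + 0.01409j
  [+4]  conj(Y_{4,4})(Ω₁) = 0.38653 - 0.19268j ; Y_{4,4}(Ω₂) = -0.00349 + 0.02570j ; Δ = 0.00360 + 0.01060j
Σ over m = -0.26660 - 0.00000j; ×(4π/9) → -0.37224 - 0.00000j. Real part: -0.372238

-0.372238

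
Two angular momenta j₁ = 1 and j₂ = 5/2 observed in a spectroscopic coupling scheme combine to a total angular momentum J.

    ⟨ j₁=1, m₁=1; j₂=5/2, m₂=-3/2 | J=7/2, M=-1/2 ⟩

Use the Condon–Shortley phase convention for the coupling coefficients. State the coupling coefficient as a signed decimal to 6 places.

+√(1/7) ≈ +0.377964

√[8·0!2!5!/8! · 2!0!1!4!3!4!] = √(2304/7)
  +(−1)^0/∏(0,0,0,1,2,4)! = 1/48  (running 1/48)
⟨..|..⟩ = √(2304/7)·(1/48) = +0.377964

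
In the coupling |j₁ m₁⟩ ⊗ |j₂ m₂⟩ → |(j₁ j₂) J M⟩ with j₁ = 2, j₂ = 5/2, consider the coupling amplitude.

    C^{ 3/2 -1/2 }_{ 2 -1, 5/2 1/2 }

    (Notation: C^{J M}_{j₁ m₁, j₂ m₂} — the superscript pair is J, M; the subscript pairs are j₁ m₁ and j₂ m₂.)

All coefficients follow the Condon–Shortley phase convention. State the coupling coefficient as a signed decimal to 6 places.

√[4·3!1!2!/7! · 1!3!3!2!1!2!] = √(48/35)
  +(−1)^2/∏(2,1,1,1,0,1)! = 1/2  (running 1/2)
  +(−1)^3/∏(3,0,0,0,1,2)! = -1/12  (running 5/12)
⟨..|..⟩ = √(48/35)·(5/12) = +0.487950

+√(5/21) ≈ +0.487950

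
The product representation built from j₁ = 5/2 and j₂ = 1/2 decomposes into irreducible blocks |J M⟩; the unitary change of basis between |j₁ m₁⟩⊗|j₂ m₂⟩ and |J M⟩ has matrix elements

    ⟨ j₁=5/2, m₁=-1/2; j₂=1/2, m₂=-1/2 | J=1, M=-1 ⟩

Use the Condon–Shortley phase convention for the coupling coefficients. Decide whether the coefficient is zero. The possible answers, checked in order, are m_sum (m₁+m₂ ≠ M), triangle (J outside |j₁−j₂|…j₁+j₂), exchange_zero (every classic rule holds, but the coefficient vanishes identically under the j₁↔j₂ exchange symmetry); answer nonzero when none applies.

triangle

m-sum: m₁+m₂ = -1/2+(-1/2) = -1, M = -1  ✓
triangle: need |j₁−j₂| ≤ J ≤ j₁+j₂, i.e. J ∈ [2, 3]; J = 1 is outside ✗ ⇒ coefficient is 0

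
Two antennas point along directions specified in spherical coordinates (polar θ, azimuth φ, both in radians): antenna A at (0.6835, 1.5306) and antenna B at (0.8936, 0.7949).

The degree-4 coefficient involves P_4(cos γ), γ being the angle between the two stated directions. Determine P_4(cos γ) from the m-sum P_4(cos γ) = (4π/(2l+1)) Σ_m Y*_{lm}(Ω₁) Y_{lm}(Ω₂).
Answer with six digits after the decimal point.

Expand P_4 via completeness: Σ_{m} conj(Y_{4,m}) at Ω₁ times Y_{4,m} at Ω₂ —
  m=-4: Y*=(0.069475, -0.011268)  Y=(-0.163126, 0.006203)  product (-0.011263, 0.002269)
  m=-3: Y*=(-0.029403, -0.242647)  Y=(-0.269883, -0.254919)  product (-0.053920, 0.072982)
  m=-2: Y*=(-0.426644, 0.034373)  Y=(-0.006751, -0.355186)  product (0.015089, 0.151306)
  m=-1: Y*=(0.011249, 0.279689)  Y=(-0.040695, 0.041476)  product (-0.012058, -0.010915)
  m=+0: Y*=(-0.252364, -0.000000)  Y=(-0.357913, 0.000000)  product (0.090324, 0.000000)
  m=+1: Y*=(-0.011249, 0.279689)  Y=(0.040695, 0.041476)  product (-0.012058, 0.010915)
  m=+2: Y*=(-0.426644, -0.034373)  Y=(-0.006751, 0.355186)  product (0.015089, -0.151306)
  m=+3: Y*=(0.029403, -0.242647)  Y=(0.269883, -0.254919)  product (-0.053920, -0.072982)
  m=+4: Y*=(0.069475, 0.011268)  Y=(-0.163126, -0.006203)  product (-0.011263, -0.002269)
Σ over m = (-0.033980, 0.000000); ×(4π/9) → (-0.047445, 0.000000). Real part: -0.047445

-0.047445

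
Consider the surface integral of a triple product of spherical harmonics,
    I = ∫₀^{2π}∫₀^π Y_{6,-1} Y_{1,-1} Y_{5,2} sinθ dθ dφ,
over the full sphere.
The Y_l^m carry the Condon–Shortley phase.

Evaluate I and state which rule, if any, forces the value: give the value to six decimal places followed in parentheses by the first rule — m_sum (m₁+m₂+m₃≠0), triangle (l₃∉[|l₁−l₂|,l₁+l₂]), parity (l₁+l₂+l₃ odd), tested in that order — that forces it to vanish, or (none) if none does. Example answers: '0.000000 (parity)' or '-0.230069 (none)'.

-0.129207 (none)

Checks pass: Σm=0; 12 even; l₃=5∈[5,7].
(2·6+1)(2·1+1)(2·5+1) = 429
Δ: 2! 10! 0! / 13! → 1/858
sum: t=1:−1/14400 = -1/14400
3j²(6 1 5; 0 0 0) = Δ·Π!·Σ² = 6/143  (sign +1)
sum: t=0:+1/60480 = 1/60480
3j²(6 1 5; -1 -1 2) = Δ·Π!·Σ² = 5/429  (sign -1)
combine: 4πI² = 429·6/143·5/429 = 30/143
take √, sign -1: I = -0.12920749
No selection rule forces the value: the integral is nonzero (none).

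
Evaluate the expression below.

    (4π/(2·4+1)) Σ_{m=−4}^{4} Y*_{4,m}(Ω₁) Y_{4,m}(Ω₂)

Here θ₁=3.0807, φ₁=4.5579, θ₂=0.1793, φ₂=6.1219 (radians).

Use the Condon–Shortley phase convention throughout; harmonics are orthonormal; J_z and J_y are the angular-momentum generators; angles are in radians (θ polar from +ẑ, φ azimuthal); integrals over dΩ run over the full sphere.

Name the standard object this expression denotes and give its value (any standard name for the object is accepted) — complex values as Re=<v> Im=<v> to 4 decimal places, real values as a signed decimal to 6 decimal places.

Legendre polynomial (addition theorem), +0.827845

This sum is the spherical-harmonic addition theorem: it equals the Legendre polynomial P_l(cos γ) of the angle γ between the two directions.
Term-by-term m-sum for l=4 (normalisation 4π/9 = 1.396263):
  m=-4: (+0.000005-0.000004i) × (+0.000358+0.000269i) = +0.000000+0.000000i  (running Σ = +0.000000+0.000000i)
  m=-3: (-0.000126-0.000252i) × (+0.006184+0.003250i) = +0.000000-0.000002i  (running Σ = +0.000000-0.000002i)
  m=-2: (-0.007051+0.002251i) × (+0.058299+0.019486i) = -0.000455-0.000006i  (running Σ = -0.000455-0.000008i)
  m=-1: (+0.017573+0.112841i) × (+0.309520+0.050358i) = -0.000243+0.035811i  (running Σ = -0.000698+0.035803i)
  m=0: (+0.830665-0.000000i) × (+0.715447+0.000000i) = +0.594297+0.000000i  (running Σ = +0.593599+0.035803i)
  m=1: (-0.017573+0.112841i) × (-0.309520+0.050358i) = -0.000243-0.035811i  (running Σ = +0.593355-0.000008i)
  m=2: (-0.007051-0.002251i) × (+0.058299-0.019486i) = -0.000455+0.000006i  (running Σ = +0.592901-0.000002i)
  m=3: (+0.000126-0.000252i) × (-0.006184+0.003250i) = +0.000000+0.000002i  (running Σ = +0.592901+0.000000i)
  m=4: (+0.000005+0.000004i) × (+0.000358-0.000269i) = +0.000000-0.000000i  (running Σ = +0.592901-0.000000i)
Σ over m = +0.592901-0.000000i; ×(4π/9) → +0.827845-0.000000i. Real part: 0.827845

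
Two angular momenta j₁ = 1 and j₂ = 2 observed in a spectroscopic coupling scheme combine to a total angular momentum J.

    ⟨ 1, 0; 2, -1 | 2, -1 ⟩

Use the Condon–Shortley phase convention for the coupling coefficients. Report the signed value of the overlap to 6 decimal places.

j₁+j₂−J=1  J+j₁−j₂=1  J−j₁+j₂=3  j₁+j₂+J+1=6
(j₁±m₁, j₂±m₂, J±M) = (1,1,1,3,1,3)
P² = 3/2
sum k=0..1:
  [0] +1/2 = 1/2
  [1] −1/6 = -1/6
S = 1/3
C² = P²·S² = 1/6 ; C = +0.408248

+0.408248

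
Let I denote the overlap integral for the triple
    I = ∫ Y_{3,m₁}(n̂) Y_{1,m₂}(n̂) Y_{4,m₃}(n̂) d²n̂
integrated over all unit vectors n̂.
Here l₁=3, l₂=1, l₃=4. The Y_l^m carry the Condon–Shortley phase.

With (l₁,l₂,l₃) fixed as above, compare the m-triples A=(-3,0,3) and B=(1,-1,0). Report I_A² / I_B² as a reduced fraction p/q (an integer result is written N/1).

Same 3,1,4: normalisation and zero-m 3j drop out of the ratio.
A: Δ: 0! 6! 2! / 9! → 1/252; sum: t=0:+1/720 = 1/720; 3j²(3 1 4; -3 0 3) = Δ·Π!·Σ² = 1/36  (sign -1)
B: Δ: 0! 6! 2! / 9! → 1/252; sum: t=0:+1/96 = 1/96; 3j²(3 1 4; 1 -1 0) = Δ·Π!·Σ² = 1/42  (sign +1)
I_A²/I_B² = (1/36)/(1/42) = 7/6

7/6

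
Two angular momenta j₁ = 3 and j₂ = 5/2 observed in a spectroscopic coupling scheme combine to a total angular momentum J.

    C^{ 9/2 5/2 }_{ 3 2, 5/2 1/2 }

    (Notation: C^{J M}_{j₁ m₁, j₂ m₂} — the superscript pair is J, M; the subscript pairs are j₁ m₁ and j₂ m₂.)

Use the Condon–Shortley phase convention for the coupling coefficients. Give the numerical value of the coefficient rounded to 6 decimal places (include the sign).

+√(49/198) = +0.497468

√[10·1!5!4!/11! · 5!1!3!2!7!2!] = √(115200/11)
  +(−1)^0/∏(0,1,1,3,4,1)! = 1/144  (running 1/144)
  +(−1)^1/∏(1,0,0,2,5,2)! = -1/480  (running 7/1440)
⟨..|..⟩ = √(115200/11)·(7/1440) = +0.497468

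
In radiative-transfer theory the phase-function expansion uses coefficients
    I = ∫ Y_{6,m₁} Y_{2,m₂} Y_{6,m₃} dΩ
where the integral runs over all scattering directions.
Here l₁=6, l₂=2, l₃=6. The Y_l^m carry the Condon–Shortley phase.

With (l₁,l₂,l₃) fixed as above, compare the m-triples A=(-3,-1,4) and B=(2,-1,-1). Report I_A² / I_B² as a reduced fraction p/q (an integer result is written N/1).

Shared (l₁,l₂,l₃)=(6,2,6): N and (l;000)² cancel in I_A²/I_B².
A: Δ = 2!·10!·2!/15! = 1/90090; Racah Σ t=0..1: t=0:+1/725760 t=1:−1/161280 = -1/207360; ⇒ 3j(6 2 6; -3 -1 4)² = 7/286, sgn -1
B: Δ = 2!·10!·2!/15! = 1/90090; Racah Σ t=0..1: t=0:+1/34560 t=1:−1/60480 = 1/80640; ⇒ 3j(6 2 6; 2 -1 -1)² = 6/1001, sgn -1
I_A²/I_B² = (7/286)/(6/1001) = 49/12

49/12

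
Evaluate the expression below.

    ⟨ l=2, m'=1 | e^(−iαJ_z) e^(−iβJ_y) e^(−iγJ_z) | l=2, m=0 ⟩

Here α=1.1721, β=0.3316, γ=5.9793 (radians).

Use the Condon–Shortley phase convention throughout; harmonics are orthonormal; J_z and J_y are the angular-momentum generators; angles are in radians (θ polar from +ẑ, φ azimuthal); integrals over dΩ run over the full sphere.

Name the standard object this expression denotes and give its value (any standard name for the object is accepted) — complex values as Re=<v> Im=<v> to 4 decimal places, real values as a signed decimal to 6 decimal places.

Wigner D-matrix element, Re=-0.1464 Im=0.3474

This is a Wigner D-matrix element — the rotation-matrix element ⟨l m'| R(α,β,γ) |l m⟩ in the angular-momentum basis.
First d^2_{1,0}(β=0.3316), then the phase factors e^{-i(1)α} and e^{-i(0)γ}:
Half-angle: c=0.986287, s=0.165041. N=√(6·1·2·2)=4.898979
k∈{0,1} keeps every argument non-negative
  k=0: (−1)^1·4.8990/(2)·0.9863^3·0.1650^1 = -0.387863
  k=1: (−1)^2·4.8990/(2)·0.9863^1·0.1650^3 = +0.010861
d^2_{1,0}(0.3316) = -0.387863 +0.010861 = -0.377002
D = (+0.388217-0.921568i)·(-0.377002)·(+1.000000+0.000000i) = -0.146359+0.347433i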